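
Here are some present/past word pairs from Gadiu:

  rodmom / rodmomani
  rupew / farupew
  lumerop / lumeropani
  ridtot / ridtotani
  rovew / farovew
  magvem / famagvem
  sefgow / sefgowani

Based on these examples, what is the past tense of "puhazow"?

puhazowani

sefgow and rovew both end in -w yet inflect differently (sefgowani, farovew), so the final letter is not what conditions the rule; the last vowel is.
"puhazow" has last vowel 'o'. The stems whose last vowel is 'o' (ridtot → ridtotani, sefgow → sefgowani, lumerop → lumeropani) add -ani.
So puhazow → puhazowani.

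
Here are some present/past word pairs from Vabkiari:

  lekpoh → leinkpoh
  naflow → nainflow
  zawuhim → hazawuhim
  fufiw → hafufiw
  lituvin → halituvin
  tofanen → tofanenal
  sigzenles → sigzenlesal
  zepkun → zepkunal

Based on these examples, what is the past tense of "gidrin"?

naflow and fufiw both end in -w yet inflect differently (nainflow, hafufiw), so the final letter is not what conditions the rule; the last vowel is.
"gidrin" has last vowel 'i'. The stems whose last vowel is 'i' (zawuhim → hazawuhim, fufiw → hafufiw, lituvin → halituvin) add the prefix ha-.
So gidrin → hagidrin.

hagidrin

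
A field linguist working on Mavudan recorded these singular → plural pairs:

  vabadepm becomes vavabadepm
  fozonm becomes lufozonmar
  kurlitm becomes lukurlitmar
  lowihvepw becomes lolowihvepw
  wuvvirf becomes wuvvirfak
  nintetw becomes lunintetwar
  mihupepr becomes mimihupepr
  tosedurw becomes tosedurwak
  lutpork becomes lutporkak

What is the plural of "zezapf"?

zezezapf

"zezapf" has second-to-last letter 'p'. The stems whose second-to-last letter is 'p' (lowihvepw → lolowihvepw, mihupepr → mimihupepr, vabadepm → vavabadepm) repeat the first consonant+vowel as a prefix.
So zezapf → zezezapf.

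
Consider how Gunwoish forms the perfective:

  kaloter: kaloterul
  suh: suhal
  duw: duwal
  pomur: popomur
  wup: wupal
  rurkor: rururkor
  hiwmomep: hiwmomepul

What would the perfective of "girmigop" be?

girmigopul

"girmigop" has 3 vowels. The stems with 3 vowels (hiwmomep → hiwmomepul, kaloter → kaloterul) add -ul.
So girmigop → girmigopul.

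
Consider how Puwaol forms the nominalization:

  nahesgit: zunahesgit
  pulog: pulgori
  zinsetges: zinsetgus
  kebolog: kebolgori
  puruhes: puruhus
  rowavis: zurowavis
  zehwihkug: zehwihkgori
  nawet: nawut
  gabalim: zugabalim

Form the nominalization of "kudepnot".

kudepntori

nahesgit and nawet both end in -t yet inflect differently (zunahesgit, nawut), so the final letter is not what conditions the rule; the last vowel is.
"kudepnot" has last vowel 'o'. The stems whose last vowel is 'o' (kebolog → kebolgori, pulog → pulgori) delete the last vowel and add -ori.
The other patterns: stems whose last vowel is 'i' add the prefix zu-; stems whose last vowel is 'e' change the last vowel to 'u'.
So kudepnot → kudepntori.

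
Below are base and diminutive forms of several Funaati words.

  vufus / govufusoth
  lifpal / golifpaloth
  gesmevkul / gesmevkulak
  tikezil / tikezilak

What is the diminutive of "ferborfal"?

ferborfalak

lifpal and gesmevkul both end in -l yet inflect differently (golifpaloth, gesmevkulak), so the final letter is not what conditions the rule; the number of vowels is.
"ferborfal" has 3 vowels. The stems with 3 vowels (gesmevkul → gesmevkulak, tikezil → tikezilak) add -ak.
The other pattern: stems with 2 vowels add go- … -oth around the stem.
So ferborfal → ferborfalak.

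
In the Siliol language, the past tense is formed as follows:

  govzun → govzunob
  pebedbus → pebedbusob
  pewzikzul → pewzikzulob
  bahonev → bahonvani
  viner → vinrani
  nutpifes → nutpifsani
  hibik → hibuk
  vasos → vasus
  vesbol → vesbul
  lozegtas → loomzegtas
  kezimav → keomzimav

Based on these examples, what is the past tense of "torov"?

toruv

pebedbus and nutpifes both end in -s yet inflect differently (pebedbusob, nutpifsani), so the final letter is not what conditions the rule; the last vowel is.
"torov" has last vowel 'o'. The stems whose last vowel is 'o' (vasos → vasus, vesbol → vesbul) change the last vowel to 'u'.
The other patterns: stems whose last vowel is 'u' add -ob; stems whose last vowel is 'e' delete the last vowel and add -ani; stems whose last vowel is 'a' insert -om- after the first vowel.
So torov → toruv.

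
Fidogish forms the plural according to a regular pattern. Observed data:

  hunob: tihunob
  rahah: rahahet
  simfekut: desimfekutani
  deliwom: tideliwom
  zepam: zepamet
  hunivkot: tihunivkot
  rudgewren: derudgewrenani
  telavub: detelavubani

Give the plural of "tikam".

tikamet

zepam and deliwom both end in -m yet inflect differently (zepamet, tideliwom), so the final letter is not what conditions the rule; the last vowel is.
"tikam" has last vowel 'a'. The stems whose last vowel is 'a' (rahah → rahahet, zepam → zepamet) add -et.
So tikam → tikamet.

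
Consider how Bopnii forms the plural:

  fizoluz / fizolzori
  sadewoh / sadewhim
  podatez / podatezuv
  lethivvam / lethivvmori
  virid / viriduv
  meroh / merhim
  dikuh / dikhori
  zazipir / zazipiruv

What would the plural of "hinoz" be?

hinzim

podatez and fizoluz both end in -z yet inflect differently (podatezuv, fizolzori), so the final letter is not what conditions the rule; the last vowel is.
"hinoz" has last vowel 'o'. The stems whose last vowel is 'o' (sadewoh → sadewhim, meroh → merhim) delete the last vowel and add -im.
The other patterns: stems whose last vowel is 'e' or 'i' add -uv; stems whose last vowel is 'a' or 'u' delete the last vowel and add -ori.
So hinoz → hinzim.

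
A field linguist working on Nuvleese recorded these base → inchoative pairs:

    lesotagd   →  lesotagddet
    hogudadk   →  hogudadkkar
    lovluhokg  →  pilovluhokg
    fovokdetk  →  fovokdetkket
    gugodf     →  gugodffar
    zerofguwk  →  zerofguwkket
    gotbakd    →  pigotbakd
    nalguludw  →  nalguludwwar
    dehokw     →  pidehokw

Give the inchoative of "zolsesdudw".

nalguludw and dehokw both end in -w yet inflect differently (nalguludwwar, pidehokw), so the final letter is not what conditions the rule; the second-to-last letter is.
"zolsesdudw" has second-to-last letter 'd'. The stems whose second-to-last letter is 'd' (hogudadk → hogudadkkar, nalguludw → nalguludwwar, gugodf → gugodffar) double the final consonant and add -ar.
The other patterns: stems whose second-to-last letter is 'k' add the prefix pi-; stems whose second-to-last letter is 'g', 't' or 'w' double the final consonant and add -et.
So zolsesdudw → zolsesdudwwar.

zolsesdudwwar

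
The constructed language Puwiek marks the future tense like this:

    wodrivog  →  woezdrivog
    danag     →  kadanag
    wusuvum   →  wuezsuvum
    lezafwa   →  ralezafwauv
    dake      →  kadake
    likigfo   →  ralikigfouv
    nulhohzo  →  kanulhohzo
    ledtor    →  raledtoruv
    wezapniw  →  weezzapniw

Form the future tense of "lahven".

"lahven" begins with l-. The stems beginning with l- (lezafwa → ralezafwauv, likigfo → ralikigfouv, ledtor → raledtoruv) add ra- … -uv around the stem.
The other patterns: stems beginning with w- insert -ez- after the first vowel; stems beginning with d- or n- add the prefix ka-.
So lahven → ralahvenuv.

ralahvenuv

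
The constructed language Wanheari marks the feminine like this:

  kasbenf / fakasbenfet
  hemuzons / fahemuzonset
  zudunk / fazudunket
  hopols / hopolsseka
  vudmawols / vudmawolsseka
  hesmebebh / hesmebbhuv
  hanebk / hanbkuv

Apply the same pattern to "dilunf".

fadilunfet

hemuzons and hopols both end in -s yet inflect differently (fahemuzonset, hopolsseka), so the final letter is not what conditions the rule; the second-to-last letter is.
"dilunf" has second-to-last letter 'n'. The stems whose second-to-last letter is 'n' (kasbenf → fakasbenfet, hemuzons → fahemuzonset, zudunk → fazudunket) add fa- … -et around the stem.
So dilunf → fadilunfet.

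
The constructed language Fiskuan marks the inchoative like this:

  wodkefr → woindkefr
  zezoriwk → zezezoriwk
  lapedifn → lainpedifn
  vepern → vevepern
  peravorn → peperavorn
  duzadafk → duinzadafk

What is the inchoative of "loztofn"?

loinztofn

lapedifn and peravorn both end in -n yet inflect differently (lainpedifn, peperavorn), so the final letter is not what conditions the rule; the second-to-last letter is.
"loztofn" has second-to-last letter 'f'. The stems whose second-to-last letter is 'f' (wodkefr → woindkefr, duzadafk → duinzadafk, lapedifn → lainpedifn) insert -in- after the first vowel.
The other pattern: stems whose second-to-last letter is 'r' or 'w' repeat the first consonant+vowel as a prefix.
So loztofn → loinztofn.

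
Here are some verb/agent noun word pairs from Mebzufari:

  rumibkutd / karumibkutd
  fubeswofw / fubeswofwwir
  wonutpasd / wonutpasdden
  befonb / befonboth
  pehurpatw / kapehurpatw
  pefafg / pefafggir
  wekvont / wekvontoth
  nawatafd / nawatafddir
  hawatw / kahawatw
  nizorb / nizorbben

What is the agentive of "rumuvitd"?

karumuvitd

rumibkutd and nawatafd both end in -d yet inflect differently (karumibkutd, nawatafddir), so the final letter is not what conditions the rule; the second-to-last letter is.
"rumuvitd" has second-to-last letter 't'. The stems whose second-to-last letter is 't' (hawatw → kahawatw, pehurpatw → kapehurpatw, rumibkutd → karumibkutd) add the prefix ka-.
So rumuvitd → karumuvitd.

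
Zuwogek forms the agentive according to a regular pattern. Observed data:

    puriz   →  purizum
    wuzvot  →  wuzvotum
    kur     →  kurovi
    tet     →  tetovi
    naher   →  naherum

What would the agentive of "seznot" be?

seznotum

kur and naher both end in -r yet inflect differently (kurovi, naherum), so the final letter is not what conditions the rule; the number of vowels is.
"seznot" has 2 vowels. The stems with 2 vowels (naher → naherum, puriz → purizum, wuzvot → wuzvotum) add -um.
So seznot → seznotum.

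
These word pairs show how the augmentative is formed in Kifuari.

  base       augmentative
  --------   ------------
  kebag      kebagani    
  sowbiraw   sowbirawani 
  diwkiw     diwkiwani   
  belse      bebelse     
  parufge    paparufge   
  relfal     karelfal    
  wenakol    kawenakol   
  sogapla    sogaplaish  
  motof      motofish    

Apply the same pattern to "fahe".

fafahe

kebag and relfal both have last vowel 'a' yet inflect differently (kebagani, karelfal), so the last vowel is not what conditions the rule; the final letter is.
"fahe" ends in -e. The stems ending in -e (belse → bebelse, parufge → paparufge) repeat the first consonant+vowel as a prefix.
The other patterns: stems ending in -g or -w add -ani; stems ending in -l add the prefix ka-; stems ending in -a or -f add -ish.
So fahe → fafahe.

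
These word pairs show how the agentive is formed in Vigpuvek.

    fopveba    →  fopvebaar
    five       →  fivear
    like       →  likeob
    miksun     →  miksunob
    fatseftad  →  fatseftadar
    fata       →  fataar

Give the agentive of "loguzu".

loguzuob

"loguzu" begins with l-. The one such stem in the data (like → likeob) adds -ob, so the same rule applies.
The other pattern: stems beginning with f- add -ar.
So loguzu → loguzuob.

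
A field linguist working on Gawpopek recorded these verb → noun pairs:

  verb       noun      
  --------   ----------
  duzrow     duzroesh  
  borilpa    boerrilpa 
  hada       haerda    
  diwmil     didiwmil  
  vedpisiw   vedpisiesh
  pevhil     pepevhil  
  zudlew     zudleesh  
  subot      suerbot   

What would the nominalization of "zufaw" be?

"zufaw" ends in -w. The stems ending in -w (vedpisiw → vedpisiesh, zudlew → zudleesh, duzrow → duzroesh) drop the final letter and add -esh.
So zufaw → zufaesh.

zufaesh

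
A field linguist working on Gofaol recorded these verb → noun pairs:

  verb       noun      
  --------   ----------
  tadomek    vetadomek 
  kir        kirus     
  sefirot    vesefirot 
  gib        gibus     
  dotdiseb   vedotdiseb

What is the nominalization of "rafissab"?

verafissab

dotdiseb and gib both end in -b yet inflect differently (vedotdiseb, gibus), so the final letter is not what conditions the rule; the number of vowels is.
"rafissab" has 3 vowels. The stems with 3 vowels (tadomek → vetadomek, sefirot → vesefirot, dotdiseb → vedotdiseb) add the prefix ve-.
So rafissab → verafissab.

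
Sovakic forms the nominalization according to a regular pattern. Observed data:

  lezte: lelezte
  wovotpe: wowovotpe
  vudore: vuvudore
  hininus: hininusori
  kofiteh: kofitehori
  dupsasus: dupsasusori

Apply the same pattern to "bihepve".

bibihepve

lezte and kofiteh both have last vowel 'e' yet inflect differently (lelezte, kofitehori), so the last vowel is not what conditions the rule; the final letter is.
"bihepve" ends in -e. The stems ending in -e (lezte → lelezte, wovotpe → wowovotpe, vudore → vuvudore) repeat the first consonant+vowel as a prefix.
The other pattern: stems ending in -h or -s add -ori.
So bihepve → bibihepve.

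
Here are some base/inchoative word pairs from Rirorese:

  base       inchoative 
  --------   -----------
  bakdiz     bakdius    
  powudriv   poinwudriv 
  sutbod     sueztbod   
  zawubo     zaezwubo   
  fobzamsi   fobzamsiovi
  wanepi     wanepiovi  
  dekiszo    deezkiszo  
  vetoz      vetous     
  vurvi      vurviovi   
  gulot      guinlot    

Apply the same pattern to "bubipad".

vurvi and powudriv both have last vowel 'i' yet inflect differently (vurviovi, poinwudriv), so the last vowel is not what conditions the rule; the final letter is.
"bubipad" ends in -d. The one such stem in the data (sutbod → sueztbod) inserts -ez- after the first vowel (as do zawubo, dekiszo), so the same rule applies.
The other patterns: stems ending in -i add -ovi; stems ending in -t or -v insert -in- after the first vowel; stems ending in -z drop the final letter and add -us.
So bubipad → buezbipad.

buezbipad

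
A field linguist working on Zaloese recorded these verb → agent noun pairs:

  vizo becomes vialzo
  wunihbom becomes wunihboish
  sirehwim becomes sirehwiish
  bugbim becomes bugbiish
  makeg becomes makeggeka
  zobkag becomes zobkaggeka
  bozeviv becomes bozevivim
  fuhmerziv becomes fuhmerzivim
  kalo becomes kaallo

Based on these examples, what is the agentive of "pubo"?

pualbo

"pubo" ends in -o. The stems ending in -o (kalo → kaallo, vizo → vialzo) insert -al- after the first vowel.
The other patterns: stems ending in -v add -im; stems ending in -m drop the final letter and add -ish; stems ending in -g double the final consonant and add -eka.
So pubo → pualbo.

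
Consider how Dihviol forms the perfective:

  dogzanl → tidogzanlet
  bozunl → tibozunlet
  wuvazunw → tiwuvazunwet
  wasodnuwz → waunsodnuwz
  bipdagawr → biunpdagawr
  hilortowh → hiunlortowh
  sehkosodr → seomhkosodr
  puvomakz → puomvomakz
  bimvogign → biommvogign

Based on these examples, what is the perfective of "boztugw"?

bipdagawr and sehkosodr both end in -r yet inflect differently (biunpdagawr, seomhkosodr), so the final letter is not what conditions the rule; the second-to-last letter is.
"boztugw" has second-to-last letter 'g'. The one such stem in the data (bimvogign → biommvogign) inserts -om- after the first vowel (as do sehkosodr, puvomakz), so the same rule applies.
The other patterns: stems whose second-to-last letter is 'n' add ti- … -et around the stem; stems whose second-to-last letter is 'w' insert -un- after the first vowel.
So boztugw → boomztugw.

boomztugw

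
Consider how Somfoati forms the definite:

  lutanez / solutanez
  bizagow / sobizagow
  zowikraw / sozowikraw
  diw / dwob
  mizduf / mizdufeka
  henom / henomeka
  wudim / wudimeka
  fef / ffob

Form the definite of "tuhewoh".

sotuhewoh

fef and mizduf both end in -f yet inflect differently (ffob, mizdufeka), so the final letter is not what conditions the rule; the number of vowels is.
"tuhewoh" has 3 vowels. The stems with 3 vowels (bizagow → sobizagow, zowikraw → sozowikraw, lutanez → solutanez) add the prefix so-.
So tuhewoh → sotuhewoh.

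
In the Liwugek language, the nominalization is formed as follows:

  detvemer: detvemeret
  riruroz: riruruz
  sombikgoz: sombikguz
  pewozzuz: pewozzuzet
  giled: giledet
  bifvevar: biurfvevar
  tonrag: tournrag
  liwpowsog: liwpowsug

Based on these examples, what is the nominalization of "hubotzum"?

hubotzumet

"hubotzum" has last vowel 'u'. The one such stem in the data (pewozzuz → pewozzuzet) adds -et, so the same rule applies.
The other patterns: stems whose last vowel is 'a' insert -ur- after the first vowel; stems whose last vowel is 'o' change the last vowel to 'u'.
So hubotzum → hubotzumet.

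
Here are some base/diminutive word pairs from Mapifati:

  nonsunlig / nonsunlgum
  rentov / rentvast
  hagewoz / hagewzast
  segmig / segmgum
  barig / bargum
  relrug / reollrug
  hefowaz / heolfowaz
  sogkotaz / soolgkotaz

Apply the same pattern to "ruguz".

hagewoz and hefowaz both end in -z yet inflect differently (hagewzast, heolfowaz), so the final letter is not what conditions the rule; the last vowel is.
"ruguz" has last vowel 'u'. The one such stem in the data (relrug → reollrug) inserts -ol- after the first vowel (as do hefowaz, sogkotaz), so the same rule applies.
The other patterns: stems whose last vowel is 'o' delete the last vowel and add -ast; stems whose last vowel is 'i' delete the last vowel and add -um.
So ruguz → ruolguz.

ruolguz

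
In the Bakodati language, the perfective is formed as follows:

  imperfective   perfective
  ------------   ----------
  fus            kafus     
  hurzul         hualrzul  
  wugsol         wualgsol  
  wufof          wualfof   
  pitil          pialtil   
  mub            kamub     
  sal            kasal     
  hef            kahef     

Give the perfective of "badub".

sal and pitil both end in -l yet inflect differently (kasal, pialtil), so the final letter is not what conditions the rule; the number of vowels is.
"badub" has 2 vowels. The stems with 2 vowels (pitil → pialtil, wufof → wualfof, hurzul → hualrzul) insert -al- after the first vowel.
So badub → baaldub.

baaldub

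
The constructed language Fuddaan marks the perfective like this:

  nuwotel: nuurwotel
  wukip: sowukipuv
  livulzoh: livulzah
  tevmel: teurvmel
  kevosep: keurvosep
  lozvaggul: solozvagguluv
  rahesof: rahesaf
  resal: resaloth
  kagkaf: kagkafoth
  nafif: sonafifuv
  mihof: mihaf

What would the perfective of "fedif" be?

mihof and kagkaf both end in -f yet inflect differently (mihaf, kagkafoth), so the final letter is not what conditions the rule; the last vowel is.
"fedif" has last vowel 'i'. The stems whose last vowel is 'i' (wukip → sowukipuv, nafif → sonafifuv) add so- … -uv around the stem.
The other patterns: stems whose last vowel is 'o' change the last vowel to 'a'; stems whose last vowel is 'a' add -oth; stems whose last vowel is 'e' insert -ur- after the first vowel.
So fedif → sofedifuv.

sofedifuv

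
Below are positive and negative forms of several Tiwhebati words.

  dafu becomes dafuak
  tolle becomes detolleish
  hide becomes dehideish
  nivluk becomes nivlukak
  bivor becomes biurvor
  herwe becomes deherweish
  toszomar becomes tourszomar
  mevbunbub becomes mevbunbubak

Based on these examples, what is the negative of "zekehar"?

"zekehar" ends in -r. The stems ending in -r (bivor → biurvor, toszomar → tourszomar) insert -ur- after the first vowel.
The other patterns: stems ending in -e add de- … -ish around the stem; stems ending in -b, -k or -u add -ak.
So zekehar → zeurkehar.

zeurkehar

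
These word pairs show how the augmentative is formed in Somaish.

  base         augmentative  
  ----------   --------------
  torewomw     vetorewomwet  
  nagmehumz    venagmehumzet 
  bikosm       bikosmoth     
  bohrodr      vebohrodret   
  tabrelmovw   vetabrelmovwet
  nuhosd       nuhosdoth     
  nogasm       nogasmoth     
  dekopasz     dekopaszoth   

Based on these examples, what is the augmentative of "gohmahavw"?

dekopasz and nagmehumz both end in -z yet inflect differently (dekopaszoth, venagmehumzet), so the final letter is not what conditions the rule; the second-to-last letter is.
"gohmahavw" has second-to-last letter 'v'. The one such stem in the data (tabrelmovw → vetabrelmovwet) adds ve- … -et around the stem, so the same rule applies.
The other pattern: stems whose second-to-last letter is 's' add -oth.
So gohmahavw → vegohmahavwet.

vegohmahavwet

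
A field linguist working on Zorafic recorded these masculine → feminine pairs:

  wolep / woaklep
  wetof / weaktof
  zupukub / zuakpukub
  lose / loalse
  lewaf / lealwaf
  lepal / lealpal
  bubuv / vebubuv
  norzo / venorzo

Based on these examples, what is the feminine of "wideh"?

wetof and lewaf both end in -f yet inflect differently (weaktof, lealwaf), so the final letter is not what conditions the rule; the first letter is.
"wideh" begins with w-. The stems beginning with w- (wolep → woaklep, wetof → weaktof) insert -ak- after the first vowel.
The other patterns: stems beginning with l- insert -al- after the first vowel; stems beginning with b- or n- add the prefix ve-.
So wideh → wiakdeh.

wiakdeh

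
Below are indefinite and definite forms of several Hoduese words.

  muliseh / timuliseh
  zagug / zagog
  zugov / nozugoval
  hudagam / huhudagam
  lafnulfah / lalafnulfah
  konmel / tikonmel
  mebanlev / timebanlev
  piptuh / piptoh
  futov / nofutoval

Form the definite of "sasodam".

piptuh and muliseh both end in -h yet inflect differently (piptoh, timuliseh), so the final letter is not what conditions the rule; the last vowel is.
"sasodam" has last vowel 'a'. The stems whose last vowel is 'a' (lafnulfah → lalafnulfah, hudagam → huhudagam) repeat the first consonant+vowel as a prefix.
The other patterns: stems whose last vowel is 'u' change the last vowel to 'o'; stems whose last vowel is 'o' add no- … -al around the stem; stems whose last vowel is 'e' add the prefix ti-.
So sasodam → sasasodam.

sasasodam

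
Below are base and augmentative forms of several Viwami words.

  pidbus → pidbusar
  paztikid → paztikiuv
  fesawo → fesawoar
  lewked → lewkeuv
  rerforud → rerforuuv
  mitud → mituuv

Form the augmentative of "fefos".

"fefos" ends in -s. The one such stem in the data (pidbus → pidbusar) adds -ar, so the same rule applies.
So fefos → fefosar.

fefosar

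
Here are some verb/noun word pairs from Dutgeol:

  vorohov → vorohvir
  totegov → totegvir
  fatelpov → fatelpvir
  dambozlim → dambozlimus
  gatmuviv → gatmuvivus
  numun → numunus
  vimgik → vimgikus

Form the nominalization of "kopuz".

vorohov and gatmuviv both end in -v yet inflect differently (vorohvir, gatmuvivus), so the final letter is not what conditions the rule; the last vowel is.
"kopuz" has last vowel 'u'. The one such stem in the data (numun → numunus) adds -us, so the same rule applies.
So kopuz → kopuzus.

kopuzus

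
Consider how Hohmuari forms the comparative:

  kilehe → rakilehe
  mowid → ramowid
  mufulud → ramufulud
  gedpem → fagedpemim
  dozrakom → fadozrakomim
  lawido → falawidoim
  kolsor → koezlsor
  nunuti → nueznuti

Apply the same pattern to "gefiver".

kilehe and gedpem both have last vowel 'e' yet inflect differently (rakilehe, fagedpemim), so the last vowel is not what conditions the rule; the final letter is.
"gefiver" ends in -r. The one such stem in the data (kolsor → koezlsor) inserts -ez- after the first vowel (as does nunuti), so the same rule applies.
So gefiver → geezfiver.

geezfiver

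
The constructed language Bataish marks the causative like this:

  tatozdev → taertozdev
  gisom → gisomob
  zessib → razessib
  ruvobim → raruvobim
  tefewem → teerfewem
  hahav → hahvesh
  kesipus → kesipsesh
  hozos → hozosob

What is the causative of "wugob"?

tatozdev and hahav both end in -v yet inflect differently (taertozdev, hahvesh), so the final letter is not what conditions the rule; the last vowel is.
"wugob" has last vowel 'o'. The stems whose last vowel is 'o' (gisom → gisomob, hozos → hozosob) add -ob.
The other patterns: stems whose last vowel is 'e' insert -er- after the first vowel; stems whose last vowel is 'a' or 'u' delete the last vowel and add -esh; stems whose last vowel is 'i' add the prefix ra-.
So wugob → wugobob.

wugobob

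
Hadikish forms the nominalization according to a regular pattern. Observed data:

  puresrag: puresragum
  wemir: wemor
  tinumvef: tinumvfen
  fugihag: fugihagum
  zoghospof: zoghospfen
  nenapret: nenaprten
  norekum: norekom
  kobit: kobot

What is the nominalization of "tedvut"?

"tedvut" has last vowel 'u'. The one such stem in the data (norekum → norekom) changes the last vowel to 'o' (as do wemir, kobit), so the same rule applies.
So tedvut → tedvot.

tedvot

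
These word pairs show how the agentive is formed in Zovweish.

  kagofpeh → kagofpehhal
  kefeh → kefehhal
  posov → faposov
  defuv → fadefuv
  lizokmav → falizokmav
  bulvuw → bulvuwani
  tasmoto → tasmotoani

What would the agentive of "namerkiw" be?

namerkiwani

"namerkiw" ends in -w. The one such stem in the data (bulvuw → bulvuwani) adds -ani, so the same rule applies.
So namerkiw → namerkiwani.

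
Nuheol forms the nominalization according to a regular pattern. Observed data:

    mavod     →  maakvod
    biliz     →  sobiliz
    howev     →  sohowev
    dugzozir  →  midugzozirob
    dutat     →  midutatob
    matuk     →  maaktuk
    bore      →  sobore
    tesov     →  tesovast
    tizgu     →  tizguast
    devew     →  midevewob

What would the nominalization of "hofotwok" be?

sohofotwok

tesov and howev both end in -v yet inflect differently (tesovast, sohowev), so the final letter is not what conditions the rule; the first letter is.
"hofotwok" begins with h-. The one such stem in the data (howev → sohowev) adds the prefix so-, so the same rule applies.
The other patterns: stems beginning with t- add -ast; stems beginning with m- insert -ak- after the first vowel; stems beginning with d- add mi- … -ob around the stem.
So hofotwok → sohofotwok.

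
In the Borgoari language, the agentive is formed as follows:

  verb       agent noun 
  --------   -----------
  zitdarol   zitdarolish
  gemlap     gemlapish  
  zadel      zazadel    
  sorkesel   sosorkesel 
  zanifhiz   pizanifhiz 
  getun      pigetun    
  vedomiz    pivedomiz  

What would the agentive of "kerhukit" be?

"kerhukit" has last vowel 'i'. The stems whose last vowel is 'i' (zanifhiz → pizanifhiz, vedomiz → pivedomiz) add the prefix pi-.
So kerhukit → pikerhukit.

pikerhukit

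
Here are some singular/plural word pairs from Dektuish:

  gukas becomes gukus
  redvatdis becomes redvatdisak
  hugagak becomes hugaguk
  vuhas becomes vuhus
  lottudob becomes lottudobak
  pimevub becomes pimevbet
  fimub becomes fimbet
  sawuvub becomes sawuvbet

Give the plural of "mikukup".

mikukpet

vuhas and redvatdis both end in -s yet inflect differently (vuhus, redvatdisak), so the final letter is not what conditions the rule; the last vowel is.
"mikukup" has last vowel 'u'. The stems whose last vowel is 'u' (fimub → fimbet, sawuvub → sawuvbet, pimevub → pimevbet) delete the last vowel and add -et.
So mikukup → mikukpet.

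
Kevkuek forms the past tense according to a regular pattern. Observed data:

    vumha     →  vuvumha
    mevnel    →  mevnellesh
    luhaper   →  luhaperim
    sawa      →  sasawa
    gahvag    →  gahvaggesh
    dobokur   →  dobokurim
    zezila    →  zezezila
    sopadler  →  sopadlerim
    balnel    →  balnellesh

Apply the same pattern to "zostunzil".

zostunzillesh

"zostunzil" ends in -l. The stems ending in -l (balnel → balnellesh, mevnel → mevnellesh) double the final consonant and add -esh.
So zostunzil → zostunzillesh.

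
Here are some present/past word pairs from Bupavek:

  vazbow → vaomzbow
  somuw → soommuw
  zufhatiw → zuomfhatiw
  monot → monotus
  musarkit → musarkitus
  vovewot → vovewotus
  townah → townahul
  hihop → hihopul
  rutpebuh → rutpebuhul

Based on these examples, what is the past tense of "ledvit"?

vazbow and monot both have last vowel 'o' yet inflect differently (vaomzbow, monotus), so the last vowel is not what conditions the rule; the final letter is.
"ledvit" ends in -t. The stems ending in -t (monot → monotus, musarkit → musarkitus, vovewot → vovewotus) add -us.
The other patterns: stems ending in -w insert -om- after the first vowel; stems ending in -h or -p add -ul.
So ledvit → ledvitus.

ledvitus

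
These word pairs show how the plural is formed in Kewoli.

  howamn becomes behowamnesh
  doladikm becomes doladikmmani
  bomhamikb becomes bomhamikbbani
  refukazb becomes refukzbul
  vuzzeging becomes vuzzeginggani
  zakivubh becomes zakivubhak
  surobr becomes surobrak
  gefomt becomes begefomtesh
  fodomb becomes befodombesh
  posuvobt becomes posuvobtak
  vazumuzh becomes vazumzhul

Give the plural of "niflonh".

niflonhhani

gefomt and posuvobt both end in -t yet inflect differently (begefomtesh, posuvobtak), so the final letter is not what conditions the rule; the second-to-last letter is.
"niflonh" has second-to-last letter 'n'. The one such stem in the data (vuzzeging → vuzzeginggani) doubles the final consonant and adds -ani (as do bomhamikb, doladikm), so the same rule applies.
The other patterns: stems whose second-to-last letter is 'm' add be- … -esh around the stem; stems whose second-to-last letter is 'b' add -ak; stems whose second-to-last letter is 'z' delete the last vowel and add -ul.
So niflonh → niflonhhani.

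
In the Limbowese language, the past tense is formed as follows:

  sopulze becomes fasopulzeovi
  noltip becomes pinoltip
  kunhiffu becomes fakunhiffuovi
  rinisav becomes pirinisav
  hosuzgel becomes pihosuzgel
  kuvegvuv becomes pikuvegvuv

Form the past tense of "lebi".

kunhiffu and kuvegvuv both have last vowel 'u' yet inflect differently (fakunhiffuovi, pikuvegvuv), so the last vowel is not what conditions the rule; whether the stem ends in a vowel or a consonant is.
"lebi" ends in a vowel. The stems ending in a vowel (kunhiffu → fakunhiffuovi, sopulze → fasopulzeovi) add fa- … -ovi around the stem.
So lebi → falebiovi.

falebiovi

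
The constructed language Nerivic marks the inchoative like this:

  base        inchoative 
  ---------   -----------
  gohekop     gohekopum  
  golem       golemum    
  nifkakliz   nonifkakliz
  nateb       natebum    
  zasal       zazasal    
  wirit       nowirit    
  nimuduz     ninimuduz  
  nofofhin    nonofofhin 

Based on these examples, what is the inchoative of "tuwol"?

tuwolum

nifkakliz and nimuduz both end in -z yet inflect differently (nonifkakliz, ninimuduz), so the final letter is not what conditions the rule; the last vowel is.
"tuwol" has last vowel 'o'. The one such stem in the data (gohekop → gohekopum) adds -um, so the same rule applies.
So tuwol → tuwolum.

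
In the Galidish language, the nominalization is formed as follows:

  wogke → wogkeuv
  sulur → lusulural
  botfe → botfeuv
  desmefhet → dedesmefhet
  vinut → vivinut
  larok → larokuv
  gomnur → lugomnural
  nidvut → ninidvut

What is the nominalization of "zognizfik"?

zognizfikuv

sulur and vinut both have last vowel 'u' yet inflect differently (lusulural, vivinut), so the last vowel is not what conditions the rule; the final letter is.
"zognizfik" ends in -k. The one such stem in the data (larok → larokuv) adds -uv, so the same rule applies.
The other patterns: stems ending in -r add lu- … -al around the stem; stems ending in -t repeat the first consonant+vowel as a prefix.
So zognizfik → zognizfikuv.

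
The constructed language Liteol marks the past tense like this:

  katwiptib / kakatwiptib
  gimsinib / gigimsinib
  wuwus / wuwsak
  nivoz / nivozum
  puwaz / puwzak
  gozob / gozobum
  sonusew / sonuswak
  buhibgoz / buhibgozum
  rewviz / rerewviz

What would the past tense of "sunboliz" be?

nivoz and rewviz both end in -z yet inflect differently (nivozum, rerewviz), so the final letter is not what conditions the rule; the last vowel is.
"sunboliz" has last vowel 'i'. The stems whose last vowel is 'i' (rewviz → rerewviz, gimsinib → gigimsinib, katwiptib → kakatwiptib) repeat the first consonant+vowel as a prefix.
The other patterns: stems whose last vowel is 'o' add -um; stems whose last vowel is 'a', 'e' or 'u' delete the last vowel and add -ak.
So sunboliz → susunboliz.

susunboliz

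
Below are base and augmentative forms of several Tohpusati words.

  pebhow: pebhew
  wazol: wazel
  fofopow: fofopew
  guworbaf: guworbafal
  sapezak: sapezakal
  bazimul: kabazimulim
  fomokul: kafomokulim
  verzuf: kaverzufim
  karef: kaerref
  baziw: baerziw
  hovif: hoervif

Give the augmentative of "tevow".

wazol and bazimul both end in -l yet inflect differently (wazel, kabazimulim), so the final letter is not what conditions the rule; the last vowel is.
"tevow" has last vowel 'o'. The stems whose last vowel is 'o' (pebhow → pebhew, wazol → wazel, fofopow → fofopew) change the last vowel to 'e'.
So tevow → tevew.

tevew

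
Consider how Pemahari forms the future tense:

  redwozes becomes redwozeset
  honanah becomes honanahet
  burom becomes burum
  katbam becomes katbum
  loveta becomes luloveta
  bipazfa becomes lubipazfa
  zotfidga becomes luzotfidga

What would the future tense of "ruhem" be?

ruhum

honanah and katbam both have last vowel 'a' yet inflect differently (honanahet, katbum), so the last vowel is not what conditions the rule; the final letter is.
"ruhem" ends in -m. The stems ending in -m (burom → burum, katbam → katbum) change the last vowel to 'u'.
The other patterns: stems ending in -h or -s add -et; stems ending in -a add the prefix lu-.
So ruhem → ruhum.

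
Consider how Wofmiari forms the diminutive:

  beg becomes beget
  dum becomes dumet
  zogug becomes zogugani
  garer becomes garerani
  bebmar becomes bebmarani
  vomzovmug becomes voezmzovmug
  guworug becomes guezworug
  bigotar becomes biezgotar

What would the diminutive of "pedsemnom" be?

peezdsemnom

"pedsemnom" has 3 vowels. The stems with 3 vowels (vomzovmug → voezmzovmug, guworug → guezworug, bigotar → biezgotar) insert -ez- after the first vowel.
The other patterns: stems with 1 vowel add -et; stems with 2 vowels add -ani.
So pedsemnom → peezdsemnom.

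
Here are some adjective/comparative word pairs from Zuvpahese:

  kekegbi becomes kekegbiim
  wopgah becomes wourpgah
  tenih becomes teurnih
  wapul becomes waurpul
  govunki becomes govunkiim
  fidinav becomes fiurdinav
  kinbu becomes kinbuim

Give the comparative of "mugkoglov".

muurgkoglov

"mugkoglov" ends in a consonant. The stems ending in a consonant (wapul → waurpul, tenih → teurnih, fidinav → fiurdinav) insert -ur- after the first vowel.
So mugkoglov → muurgkoglov.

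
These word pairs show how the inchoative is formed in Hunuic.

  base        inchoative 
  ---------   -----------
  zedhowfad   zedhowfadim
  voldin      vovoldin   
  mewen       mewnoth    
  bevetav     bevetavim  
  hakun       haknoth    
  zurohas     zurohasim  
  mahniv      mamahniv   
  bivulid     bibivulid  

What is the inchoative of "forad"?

foradim

bivulid and zedhowfad both end in -d yet inflect differently (bibivulid, zedhowfadim), so the final letter is not what conditions the rule; the last vowel is.
"forad" has last vowel 'a'. The stems whose last vowel is 'a' (zurohas → zurohasim, zedhowfad → zedhowfadim, bevetav → bevetavim) add -im.
The other patterns: stems whose last vowel is 'i' repeat the first consonant+vowel as a prefix; stems whose last vowel is 'e' or 'u' delete the last vowel and add -oth.
So forad → foradim.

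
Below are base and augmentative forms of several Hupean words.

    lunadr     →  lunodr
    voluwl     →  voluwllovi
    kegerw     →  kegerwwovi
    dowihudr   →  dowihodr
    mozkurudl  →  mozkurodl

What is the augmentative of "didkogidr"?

mozkurudl and voluwl both end in -l yet inflect differently (mozkurodl, voluwllovi), so the final letter is not what conditions the rule; the second-to-last letter is.
"didkogidr" has second-to-last letter 'd'. The stems whose second-to-last letter is 'd' (lunadr → lunodr, dowihudr → dowihodr, mozkurudl → mozkurodl) change the last vowel to 'o'.
The other pattern: stems whose second-to-last letter is 'r' or 'w' double the final consonant and add -ovi.
So didkogidr → didkogodr.

didkogodr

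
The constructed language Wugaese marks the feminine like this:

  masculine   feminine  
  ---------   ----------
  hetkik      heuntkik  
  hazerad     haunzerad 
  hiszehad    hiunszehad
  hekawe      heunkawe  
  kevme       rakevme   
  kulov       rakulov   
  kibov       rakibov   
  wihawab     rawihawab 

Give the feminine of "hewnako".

hekawe and kevme both end in -e yet inflect differently (heunkawe, rakevme), so the final letter is not what conditions the rule; the first letter is.
"hewnako" begins with h-. The stems beginning with h- (hetkik → heuntkik, hazerad → haunzerad, hiszehad → hiunszehad) insert -un- after the first vowel.
So hewnako → heunwnako.

heunwnako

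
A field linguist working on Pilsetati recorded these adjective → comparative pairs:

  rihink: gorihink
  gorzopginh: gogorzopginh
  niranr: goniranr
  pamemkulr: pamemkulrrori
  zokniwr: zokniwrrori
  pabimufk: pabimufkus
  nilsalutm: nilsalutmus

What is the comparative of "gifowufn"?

niranr and pamemkulr both end in -r yet inflect differently (goniranr, pamemkulrrori), so the final letter is not what conditions the rule; the second-to-last letter is.
"gifowufn" has second-to-last letter 'f'. The one such stem in the data (pabimufk → pabimufkus) adds -us, so the same rule applies.
The other patterns: stems whose second-to-last letter is 'n' add the prefix go-; stems whose second-to-last letter is 'l' or 'w' double the final consonant and add -ori.
So gifowufn → gifowufnus.

gifowufnus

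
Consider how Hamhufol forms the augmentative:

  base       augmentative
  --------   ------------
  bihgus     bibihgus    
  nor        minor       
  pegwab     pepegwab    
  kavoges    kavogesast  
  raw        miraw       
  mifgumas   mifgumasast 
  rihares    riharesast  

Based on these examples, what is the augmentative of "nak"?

bihgus and rihares both end in -s yet inflect differently (bibihgus, riharesast), so the final letter is not what conditions the rule; the number of vowels is.
"nak" has 1 vowel. The stems with 1 vowel (nor → minor, raw → miraw) add the prefix mi-.
The other patterns: stems with 2 vowels repeat the first consonant+vowel as a prefix; stems with 3 vowels add -ast.
So nak → minak.

minak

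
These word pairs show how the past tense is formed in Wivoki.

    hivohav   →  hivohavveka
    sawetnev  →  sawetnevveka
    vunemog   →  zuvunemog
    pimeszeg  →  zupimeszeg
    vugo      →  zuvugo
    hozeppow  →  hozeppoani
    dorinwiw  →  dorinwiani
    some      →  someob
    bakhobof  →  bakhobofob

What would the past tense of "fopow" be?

fopoani

sawetnev and pimeszeg both have last vowel 'e' yet inflect differently (sawetnevveka, zupimeszeg), so the last vowel is not what conditions the rule; the final letter is.
"fopow" ends in -w. The stems ending in -w (hozeppow → hozeppoani, dorinwiw → dorinwiani) drop the final letter and add -ani.
The other patterns: stems ending in -v double the final consonant and add -eka; stems ending in -g or -o add the prefix zu-; stems ending in -e or -f add -ob.
So fopow → fopoani.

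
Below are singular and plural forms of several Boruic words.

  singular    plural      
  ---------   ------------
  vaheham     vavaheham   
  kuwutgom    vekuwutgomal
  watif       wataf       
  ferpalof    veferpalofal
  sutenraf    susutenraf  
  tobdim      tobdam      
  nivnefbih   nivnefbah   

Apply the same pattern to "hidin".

"hidin" has last vowel 'i'. The stems whose last vowel is 'i' (tobdim → tobdam, nivnefbih → nivnefbah, watif → wataf) change the last vowel to 'a'.
The other patterns: stems whose last vowel is 'o' add ve- … -al around the stem; stems whose last vowel is 'a' repeat the first consonant+vowel as a prefix.
So hidin → hidan.

hidan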